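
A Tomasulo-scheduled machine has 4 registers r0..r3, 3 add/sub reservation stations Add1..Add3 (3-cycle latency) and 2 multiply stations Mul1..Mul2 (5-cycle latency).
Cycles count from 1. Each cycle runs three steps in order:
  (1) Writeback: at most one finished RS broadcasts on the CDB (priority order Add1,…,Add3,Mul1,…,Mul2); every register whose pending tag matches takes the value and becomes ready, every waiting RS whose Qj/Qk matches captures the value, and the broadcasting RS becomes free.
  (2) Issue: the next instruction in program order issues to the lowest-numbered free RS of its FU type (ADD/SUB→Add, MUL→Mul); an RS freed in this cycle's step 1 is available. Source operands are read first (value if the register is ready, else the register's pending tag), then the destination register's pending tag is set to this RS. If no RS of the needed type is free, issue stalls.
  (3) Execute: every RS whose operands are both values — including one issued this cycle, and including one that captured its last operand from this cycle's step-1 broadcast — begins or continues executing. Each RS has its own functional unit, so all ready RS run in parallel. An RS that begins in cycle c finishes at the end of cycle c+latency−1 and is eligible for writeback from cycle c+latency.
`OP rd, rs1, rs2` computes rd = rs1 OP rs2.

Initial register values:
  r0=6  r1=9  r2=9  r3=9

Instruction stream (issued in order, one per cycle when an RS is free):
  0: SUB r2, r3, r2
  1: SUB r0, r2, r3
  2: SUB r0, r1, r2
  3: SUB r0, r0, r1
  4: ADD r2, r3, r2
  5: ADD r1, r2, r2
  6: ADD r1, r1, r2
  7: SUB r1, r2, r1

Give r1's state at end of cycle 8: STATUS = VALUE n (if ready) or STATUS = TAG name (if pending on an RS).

  c1: issue SUB r2<-Add1  regs: r0:6,r1:9,r2:Add1,r3:9
  c2: issue SUB r0<-Add2  regs: r0:Add2,r1:9,r2:Add1,r3:9
  c3: issue SUB r0<-Add3  regs: r0:Add3,r1:9,r2:Add1,r3:9
  c4: CDB Add1=0; issue SUB r0<-Add1  regs: r0:Add1,r1:9,r2:0,r3:9
  c5: stall  regs: r0:Add1,r1:9,r2:0,r3:9
  c6: stall  regs: r0:Add1,r1:9,r2:0,r3:9
  c7: CDB Add2=-9; issue ADD r2<-Add2  regs: r0:Add1,r1:9,r2:Add2,r3:9
  c8: CDB Add3=9; issue ADD r1<-Add3  regs: r0:Add1,r1:Add3,r2:Add2,r3:9

STATUS = TAG Add3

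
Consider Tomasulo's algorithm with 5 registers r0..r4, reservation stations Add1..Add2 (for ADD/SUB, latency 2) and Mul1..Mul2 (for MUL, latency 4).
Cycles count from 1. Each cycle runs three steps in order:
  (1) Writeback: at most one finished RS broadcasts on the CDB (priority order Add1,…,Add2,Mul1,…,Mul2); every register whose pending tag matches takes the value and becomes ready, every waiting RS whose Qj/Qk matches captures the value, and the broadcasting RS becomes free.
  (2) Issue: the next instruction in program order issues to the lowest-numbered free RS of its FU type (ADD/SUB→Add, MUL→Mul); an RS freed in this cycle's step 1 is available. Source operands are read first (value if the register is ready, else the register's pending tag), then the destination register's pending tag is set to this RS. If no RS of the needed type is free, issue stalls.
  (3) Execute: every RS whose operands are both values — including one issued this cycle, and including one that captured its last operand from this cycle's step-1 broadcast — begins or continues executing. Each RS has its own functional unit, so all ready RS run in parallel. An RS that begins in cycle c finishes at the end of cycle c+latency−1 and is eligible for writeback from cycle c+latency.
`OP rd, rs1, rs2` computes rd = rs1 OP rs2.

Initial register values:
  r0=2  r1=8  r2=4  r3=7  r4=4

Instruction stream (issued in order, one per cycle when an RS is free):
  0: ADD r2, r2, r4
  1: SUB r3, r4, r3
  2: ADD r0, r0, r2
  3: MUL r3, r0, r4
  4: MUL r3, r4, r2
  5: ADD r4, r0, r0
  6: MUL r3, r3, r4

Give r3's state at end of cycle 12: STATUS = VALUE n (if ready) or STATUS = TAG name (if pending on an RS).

STATUS = TAG Mul1

cycle 1: issue ADD r2<-Add1 // r0:2,r1:8,r2:Add1,r3:7,r4:4
cycle 2: issue SUB r3<-Add2 // r0:2,r1:8,r2:Add1,r3:Add2,r4:4
cycle 3: CDB Add1=8; issue ADD r0<-Add1 // r0:Add1,r1:8,r2:8,r3:Add2,r4:4
cycle 4: CDB Add2=-3; issue MUL r3<-Mul1 // r0:Add1,r1:8,r2:8,r3:Mul1,r4:4
cycle 5: CDB Add1=10; issue MUL r3<-Mul2 // r0:10,r1:8,r2:8,r3:Mul2,r4:4
cycle 6: issue ADD r4<-Add1 // r0:10,r1:8,r2:8,r3:Mul2,r4:Add1
cycle 7: stall // r0:10,r1:8,r2:8,r3:Mul2,r4:Add1
cycle 8: CDB Add1=20; stall // r0:10,r1:8,r2:8,r3:Mul2,r4:20
cycle 9: CDB Mul1=40; issue MUL r3<-Mul1 // r0:10,r1:8,r2:8,r3:Mul1,r4:20
cycle 10: CDB Mul2=32 // r0:10,r1:8,r2:8,r3:Mul1,r4:20
cycle 11: - // r0:10,r1:8,r2:8,r3:Mul1,r4:20
cycle 12: - // r0:10,r1:8,r2:8,r3:Mul1,r4:20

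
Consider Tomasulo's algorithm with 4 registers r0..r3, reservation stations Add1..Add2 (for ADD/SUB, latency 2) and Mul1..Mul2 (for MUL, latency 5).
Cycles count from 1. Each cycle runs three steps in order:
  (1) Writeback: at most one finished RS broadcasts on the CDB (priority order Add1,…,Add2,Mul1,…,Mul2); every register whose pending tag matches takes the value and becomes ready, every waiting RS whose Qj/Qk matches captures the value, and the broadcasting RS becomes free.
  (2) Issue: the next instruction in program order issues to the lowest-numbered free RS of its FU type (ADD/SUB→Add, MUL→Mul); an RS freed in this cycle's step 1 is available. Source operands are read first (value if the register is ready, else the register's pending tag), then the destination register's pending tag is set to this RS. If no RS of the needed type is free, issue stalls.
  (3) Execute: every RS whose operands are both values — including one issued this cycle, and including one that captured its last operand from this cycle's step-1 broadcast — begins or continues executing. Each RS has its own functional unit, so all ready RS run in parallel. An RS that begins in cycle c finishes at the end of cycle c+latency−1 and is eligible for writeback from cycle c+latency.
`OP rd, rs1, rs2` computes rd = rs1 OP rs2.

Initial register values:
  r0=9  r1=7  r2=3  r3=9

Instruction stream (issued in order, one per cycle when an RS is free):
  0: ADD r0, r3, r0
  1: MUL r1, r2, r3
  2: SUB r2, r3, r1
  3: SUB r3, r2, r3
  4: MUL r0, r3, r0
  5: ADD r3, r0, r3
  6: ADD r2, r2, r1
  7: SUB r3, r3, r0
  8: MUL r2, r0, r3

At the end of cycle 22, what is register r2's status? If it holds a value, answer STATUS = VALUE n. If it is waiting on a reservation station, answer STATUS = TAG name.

STATUS = TAG Mul1

c1: issue ADD r0<-Add1 | r0:Add1,r1:7,r2:3,r3:9
c2: issue MUL r1<-Mul1 | r0:Add1,r1:Mul1,r2:3,r3:9
c3: CDB Add1=18; issue SUB r2<-Add1 | r0:18,r1:Mul1,r2:Add1,r3:9
c4: issue SUB r3<-Add2 | r0:18,r1:Mul1,r2:Add1,r3:Add2
c5: issue MUL r0<-Mul2 | r0:Mul2,r1:Mul1,r2:Add1,r3:Add2
c6: stall | r0:Mul2,r1:Mul1,r2:Add1,r3:Add2
c7: CDB Mul1=27; stall | r0:Mul2,r1:27,r2:Add1,r3:Add2
c8: stall | r0:Mul2,r1:27,r2:Add1,r3:Add2
c9: CDB Add1=-18; issue ADD r3<-Add1 | r0:Mul2,r1:27,r2:-18,r3:Add1
c10: stall | r0:Mul2,r1:27,r2:-18,r3:Add1
c11: CDB Add2=-27; issue ADD r2<-Add2 | r0:Mul2,r1:27,r2:Add2,r3:Add1
c12: stall | r0:Mul2,r1:27,r2:Add2,r3:Add1
c13: CDB Add2=9; issue SUB r3<-Add2 | r0:Mul2,r1:27,r2:9,r3:Add2
c14: issue MUL r2<-Mul1 | r0:Mul2,r1:27,r2:Mul1,r3:Add2
c15: - | r0:Mul2,r1:27,r2:Mul1,r3:Add2
c16: CDB Mul2=-486 | r0:-486,r1:27,r2:Mul1,r3:Add2
c17: - | r0:-486,r1:27,r2:Mul1,r3:Add2
c18: CDB Add1=-513 | r0:-486,r1:27,r2:Mul1,r3:Add2
c19: - | r0:-486,r1:27,r2:Mul1,r3:Add2
c20: CDB Add2=-27 | r0:-486,r1:27,r2:Mul1,r3:-27
c21: - | r0:-486,r1:27,r2:Mul1,r3:-27
c22: - | r0:-486,r1:27,r2:Mul1,r3:-27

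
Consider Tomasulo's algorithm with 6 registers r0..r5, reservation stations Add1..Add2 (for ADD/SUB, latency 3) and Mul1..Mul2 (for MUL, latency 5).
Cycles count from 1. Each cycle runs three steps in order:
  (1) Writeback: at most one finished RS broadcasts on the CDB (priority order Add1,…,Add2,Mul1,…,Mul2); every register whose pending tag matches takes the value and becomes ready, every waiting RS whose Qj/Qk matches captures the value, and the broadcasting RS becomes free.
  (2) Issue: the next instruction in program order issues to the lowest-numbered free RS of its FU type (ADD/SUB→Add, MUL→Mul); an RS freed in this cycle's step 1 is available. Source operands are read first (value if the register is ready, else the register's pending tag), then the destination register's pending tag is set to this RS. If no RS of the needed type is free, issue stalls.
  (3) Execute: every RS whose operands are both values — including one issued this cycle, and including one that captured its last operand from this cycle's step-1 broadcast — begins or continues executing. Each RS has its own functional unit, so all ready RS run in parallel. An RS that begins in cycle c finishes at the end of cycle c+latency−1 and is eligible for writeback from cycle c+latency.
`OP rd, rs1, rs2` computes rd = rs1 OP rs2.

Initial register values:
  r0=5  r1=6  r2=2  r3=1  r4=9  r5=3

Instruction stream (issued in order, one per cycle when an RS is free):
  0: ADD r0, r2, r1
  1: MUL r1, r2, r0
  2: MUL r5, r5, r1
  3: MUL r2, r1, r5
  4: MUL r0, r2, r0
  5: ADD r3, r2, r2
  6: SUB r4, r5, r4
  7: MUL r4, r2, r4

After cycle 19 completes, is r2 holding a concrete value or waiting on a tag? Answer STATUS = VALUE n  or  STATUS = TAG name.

  c1: issue ADD r0<-Add1  regs: r0:Add1,r1:6,r2:2,r3:1,r4:9,r5:3
  c2: issue MUL r1<-Mul1  regs: r0:Add1,r1:Mul1,r2:2,r3:1,r4:9,r5:3
  c3: issue MUL r5<-Mul2  regs: r0:Add1,r1:Mul1,r2:2,r3:1,r4:9,r5:Mul2
  c4: CDB Add1=8; stall  regs: r0:8,r1:Mul1,r2:2,r3:1,r4:9,r5:Mul2
  c5: stall  regs: r0:8,r1:Mul1,r2:2,r3:1,r4:9,r5:Mul2
  c6: stall  regs: r0:8,r1:Mul1,r2:2,r3:1,r4:9,r5:Mul2
  c7: stall  regs: r0:8,r1:Mul1,r2:2,r3:1,r4:9,r5:Mul2
  c8: stall  regs: r0:8,r1:Mul1,r2:2,r3:1,r4:9,r5:Mul2
  c9: CDB Mul1=16; issue MUL r2<-Mul1  regs: r0:8,r1:16,r2:Mul1,r3:1,r4:9,r5:Mul2
  c10: stall  regs: r0:8,r1:16,r2:Mul1,r3:1,r4:9,r5:Mul2
  c11: stall  regs: r0:8,r1:16,r2:Mul1,r3:1,r4:9,r5:Mul2
  c12: stall  regs: r0:8,r1:16,r2:Mul1,r3:1,r4:9,r5:Mul2
  c13: stall  regs: r0:8,r1:16,r2:Mul1,r3:1,r4:9,r5:Mul2
  c14: CDB Mul2=48; issue MUL r0<-Mul2  regs: r0:Mul2,r1:16,r2:Mul1,r3:1,r4:9,r5:48
  c15: issue ADD r3<-Add1  regs: r0:Mul2,r1:16,r2:Mul1,r3:Add1,r4:9,r5:48
  c16: issue SUB r4<-Add2  regs: r0:Mul2,r1:16,r2:Mul1,r3:Add1,r4:Add2,r5:48
  c17: stall  regs: r0:Mul2,r1:16,r2:Mul1,r3:Add1,r4:Add2,r5:48
  c18: stall  regs: r0:Mul2,r1:16,r2:Mul1,r3:Add1,r4:Add2,r5:48
  c19: CDB Add2=39; stall  regs: r0:Mul2,r1:16,r2:Mul1,r3:Add1,r4:39,r5:48

STATUS = TAG Mul1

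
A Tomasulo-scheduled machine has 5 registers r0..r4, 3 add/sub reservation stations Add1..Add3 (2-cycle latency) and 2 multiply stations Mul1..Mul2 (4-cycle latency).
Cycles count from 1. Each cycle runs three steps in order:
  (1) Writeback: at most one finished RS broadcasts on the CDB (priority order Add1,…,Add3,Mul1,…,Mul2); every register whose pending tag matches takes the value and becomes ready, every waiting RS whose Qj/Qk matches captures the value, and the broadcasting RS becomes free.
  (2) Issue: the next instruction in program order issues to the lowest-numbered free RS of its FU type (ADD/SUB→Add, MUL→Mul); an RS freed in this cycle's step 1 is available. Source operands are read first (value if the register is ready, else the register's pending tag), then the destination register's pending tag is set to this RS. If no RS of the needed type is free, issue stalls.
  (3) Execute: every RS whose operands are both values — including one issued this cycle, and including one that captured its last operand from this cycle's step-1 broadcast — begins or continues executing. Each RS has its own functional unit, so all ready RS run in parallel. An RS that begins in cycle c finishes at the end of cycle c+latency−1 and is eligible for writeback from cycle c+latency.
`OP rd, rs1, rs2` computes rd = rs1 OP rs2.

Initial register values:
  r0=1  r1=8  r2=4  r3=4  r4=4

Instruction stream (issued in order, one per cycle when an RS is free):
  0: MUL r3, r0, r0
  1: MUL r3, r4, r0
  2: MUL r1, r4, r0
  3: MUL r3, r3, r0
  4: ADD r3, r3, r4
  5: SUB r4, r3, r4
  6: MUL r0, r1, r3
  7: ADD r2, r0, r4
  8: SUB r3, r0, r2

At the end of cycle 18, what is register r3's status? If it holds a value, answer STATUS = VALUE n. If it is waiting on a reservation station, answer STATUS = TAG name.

c1: issue MUL r3<-Mul1 | r0:1,r1:8,r2:4,r3:Mul1,r4:4
c2: issue MUL r3<-Mul2 | r0:1,r1:8,r2:4,r3:Mul2,r4:4
c3: stall | r0:1,r1:8,r2:4,r3:Mul2,r4:4
c4: stall | r0:1,r1:8,r2:4,r3:Mul2,r4:4
c5: CDB Mul1=1; issue MUL r1<-Mul1 | r0:1,r1:Mul1,r2:4,r3:Mul2,r4:4
c6: CDB Mul2=4; issue MUL r3<-Mul2 | r0:1,r1:Mul1,r2:4,r3:Mul2,r4:4
c7: issue ADD r3<-Add1 | r0:1,r1:Mul1,r2:4,r3:Add1,r4:4
c8: issue SUB r4<-Add2 | r0:1,r1:Mul1,r2:4,r3:Add1,r4:Add2
c9: CDB Mul1=4; issue MUL r0<-Mul1 | r0:Mul1,r1:4,r2:4,r3:Add1,r4:Add2
c10: CDB Mul2=4; issue ADD r2<-Add3 | r0:Mul1,r1:4,r2:Add3,r3:Add1,r4:Add2
c11: stall | r0:Mul1,r1:4,r2:Add3,r3:Add1,r4:Add2
c12: CDB Add1=8; issue SUB r3<-Add1 | r0:Mul1,r1:4,r2:Add3,r3:Add1,r4:Add2
c13: - | r0:Mul1,r1:4,r2:Add3,r3:Add1,r4:Add2
c14: CDB Add2=4 | r0:Mul1,r1:4,r2:Add3,r3:Add1,r4:4
c15: - | r0:Mul1,r1:4,r2:Add3,r3:Add1,r4:4
c16: CDB Mul1=32 | r0:32,r1:4,r2:Add3,r3:Add1,r4:4
c17: - | r0:32,r1:4,r2:Add3,r3:Add1,r4:4
c18: CDB Add3=36 | r0:32,r1:4,r2:36,r3:Add1,r4:4

STATUS = TAG Add1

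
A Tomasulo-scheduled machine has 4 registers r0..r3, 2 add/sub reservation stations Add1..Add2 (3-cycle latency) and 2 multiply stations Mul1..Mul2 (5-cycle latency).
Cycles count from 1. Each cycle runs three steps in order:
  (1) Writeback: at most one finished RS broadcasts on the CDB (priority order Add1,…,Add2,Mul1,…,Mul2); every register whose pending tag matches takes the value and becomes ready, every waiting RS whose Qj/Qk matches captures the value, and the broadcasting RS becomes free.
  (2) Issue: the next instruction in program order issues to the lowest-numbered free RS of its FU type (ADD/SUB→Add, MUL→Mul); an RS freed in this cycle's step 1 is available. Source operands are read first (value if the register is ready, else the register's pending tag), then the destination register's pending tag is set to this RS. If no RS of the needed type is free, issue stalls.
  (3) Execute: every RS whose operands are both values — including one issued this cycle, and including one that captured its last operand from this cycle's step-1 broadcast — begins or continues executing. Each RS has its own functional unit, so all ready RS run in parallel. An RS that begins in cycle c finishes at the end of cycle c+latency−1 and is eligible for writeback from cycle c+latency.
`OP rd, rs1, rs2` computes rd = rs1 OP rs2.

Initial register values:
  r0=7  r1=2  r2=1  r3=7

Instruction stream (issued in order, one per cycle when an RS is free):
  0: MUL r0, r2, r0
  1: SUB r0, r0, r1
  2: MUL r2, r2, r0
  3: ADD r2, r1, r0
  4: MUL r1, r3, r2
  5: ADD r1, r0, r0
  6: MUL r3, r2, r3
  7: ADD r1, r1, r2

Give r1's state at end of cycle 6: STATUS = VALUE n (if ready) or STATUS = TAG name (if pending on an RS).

c1: issue MUL r0<-Mul1 | r0:Mul1,r1:2,r2:1,r3:7
c2: issue SUB r0<-Add1 | r0:Add1,r1:2,r2:1,r3:7
c3: issue MUL r2<-Mul2 | r0:Add1,r1:2,r2:Mul2,r3:7
c4: issue ADD r2<-Add2 | r0:Add1,r1:2,r2:Add2,r3:7
c5: stall | r0:Add1,r1:2,r2:Add2,r3:7
c6: CDB Mul1=7; issue MUL r1<-Mul1 | r0:Add1,r1:Mul1,r2:Add2,r3:7

STATUS = TAG Mul1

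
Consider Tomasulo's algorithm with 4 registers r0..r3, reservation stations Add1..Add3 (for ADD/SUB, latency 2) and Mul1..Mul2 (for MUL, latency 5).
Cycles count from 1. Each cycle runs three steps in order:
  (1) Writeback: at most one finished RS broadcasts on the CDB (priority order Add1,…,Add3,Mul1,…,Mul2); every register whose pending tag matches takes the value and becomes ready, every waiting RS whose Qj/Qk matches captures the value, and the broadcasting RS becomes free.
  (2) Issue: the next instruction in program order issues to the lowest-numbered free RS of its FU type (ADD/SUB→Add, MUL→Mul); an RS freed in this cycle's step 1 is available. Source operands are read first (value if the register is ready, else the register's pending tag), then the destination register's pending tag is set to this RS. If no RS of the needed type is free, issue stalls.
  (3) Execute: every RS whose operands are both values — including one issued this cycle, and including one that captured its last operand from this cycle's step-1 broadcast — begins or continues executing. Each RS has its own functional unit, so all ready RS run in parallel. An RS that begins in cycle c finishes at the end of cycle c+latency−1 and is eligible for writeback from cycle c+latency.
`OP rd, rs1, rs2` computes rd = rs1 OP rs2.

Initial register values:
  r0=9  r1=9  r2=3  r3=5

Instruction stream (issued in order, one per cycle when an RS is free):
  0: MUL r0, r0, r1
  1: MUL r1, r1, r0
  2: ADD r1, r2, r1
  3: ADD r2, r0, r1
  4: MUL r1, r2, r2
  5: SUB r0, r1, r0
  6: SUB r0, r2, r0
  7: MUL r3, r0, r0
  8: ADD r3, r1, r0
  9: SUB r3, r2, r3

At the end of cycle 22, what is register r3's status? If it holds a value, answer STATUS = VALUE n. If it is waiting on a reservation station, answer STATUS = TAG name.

STATUS = TAG Add3

cycle 1: issue MUL r0<-Mul1 // r0:Mul1,r1:9,r2:3,r3:5
cycle 2: issue MUL r1<-Mul2 // r0:Mul1,r1:Mul2,r2:3,r3:5
cycle 3: issue ADD r1<-Add1 // r0:Mul1,r1:Add1,r2:3,r3:5
cycle 4: issue ADD r2<-Add2 // r0:Mul1,r1:Add1,r2:Add2,r3:5
cycle 5: stall // r0:Mul1,r1:Add1,r2:Add2,r3:5
cycle 6: CDB Mul1=81; issue MUL r1<-Mul1 // r0:81,r1:Mul1,r2:Add2,r3:5
cycle 7: issue SUB r0<-Add3 // r0:Add3,r1:Mul1,r2:Add2,r3:5
cycle 8: stall // r0:Add3,r1:Mul1,r2:Add2,r3:5
cycle 9: stall // r0:Add3,r1:Mul1,r2:Add2,r3:5
cycle 10: stall // r0:Add3,r1:Mul1,r2:Add2,r3:5
cycle 11: CDB Mul2=729; stall // r0:Add3,r1:Mul1,r2:Add2,r3:5
cycle 12: stall // r0:Add3,r1:Mul1,r2:Add2,r3:5
cycle 13: CDB Add1=732; issue SUB r0<-Add1 // r0:Add1,r1:Mul1,r2:Add2,r3:5
cycle 14: issue MUL r3<-Mul2 // r0:Add1,r1:Mul1,r2:Add2,r3:Mul2
cycle 15: CDB Add2=813; issue ADD r3<-Add2 // r0:Add1,r1:Mul1,r2:813,r3:Add2
cycle 16: stall // r0:Add1,r1:Mul1,r2:813,r3:Add2
cycle 17: stall // r0:Add1,r1:Mul1,r2:813,r3:Add2
cycle 18: stall // r0:Add1,r1:Mul1,r2:813,r3:Add2
cycle 19: stall // r0:Add1,r1:Mul1,r2:813,r3:Add2
cycle 20: CDB Mul1=660969; stall // r0:Add1,r1:660969,r2:813,r3:Add2
cycle 21: stall // r0:Add1,r1:660969,r2:813,r3:Add2
cycle 22: CDB Add3=660888; issue SUB r3<-Add3 // r0:Add1,r1:660969,r2:813,r3:Add3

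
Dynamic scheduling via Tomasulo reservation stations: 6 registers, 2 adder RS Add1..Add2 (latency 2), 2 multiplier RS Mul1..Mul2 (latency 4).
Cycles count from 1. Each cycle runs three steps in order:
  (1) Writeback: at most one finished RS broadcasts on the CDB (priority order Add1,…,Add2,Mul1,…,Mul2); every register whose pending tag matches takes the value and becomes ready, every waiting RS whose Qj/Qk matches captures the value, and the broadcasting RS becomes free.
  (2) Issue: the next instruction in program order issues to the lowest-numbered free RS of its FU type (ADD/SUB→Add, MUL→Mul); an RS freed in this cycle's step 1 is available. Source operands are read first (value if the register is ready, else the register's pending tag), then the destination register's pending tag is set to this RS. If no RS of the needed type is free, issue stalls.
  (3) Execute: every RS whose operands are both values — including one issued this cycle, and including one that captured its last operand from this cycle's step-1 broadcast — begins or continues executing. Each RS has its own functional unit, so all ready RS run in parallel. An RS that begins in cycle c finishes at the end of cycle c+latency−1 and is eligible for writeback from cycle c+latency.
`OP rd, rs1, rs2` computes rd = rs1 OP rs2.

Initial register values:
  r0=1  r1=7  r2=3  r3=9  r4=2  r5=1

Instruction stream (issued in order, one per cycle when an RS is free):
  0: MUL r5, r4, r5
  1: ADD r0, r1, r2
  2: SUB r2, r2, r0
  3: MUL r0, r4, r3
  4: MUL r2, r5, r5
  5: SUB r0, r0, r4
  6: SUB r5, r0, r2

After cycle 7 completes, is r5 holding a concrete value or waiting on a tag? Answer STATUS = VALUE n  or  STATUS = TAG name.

STATUS = TAG Add2

c1: issue MUL r5<-Mul1 | r0:1,r1:7,r2:3,r3:9,r4:2,r5:Mul1
c2: issue ADD r0<-Add1 | r0:Add1,r1:7,r2:3,r3:9,r4:2,r5:Mul1
c3: issue SUB r2<-Add2 | r0:Add1,r1:7,r2:Add2,r3:9,r4:2,r5:Mul1
c4: CDB Add1=10; issue MUL r0<-Mul2 | r0:Mul2,r1:7,r2:Add2,r3:9,r4:2,r5:Mul1
c5: CDB Mul1=2; issue MUL r2<-Mul1 | r0:Mul2,r1:7,r2:Mul1,r3:9,r4:2,r5:2
c6: CDB Add2=-7; issue SUB r0<-Add1 | r0:Add1,r1:7,r2:Mul1,r3:9,r4:2,r5:2
c7: issue SUB r5<-Add2 | r0:Add1,r1:7,r2:Mul1,r3:9,r4:2,r5:Add2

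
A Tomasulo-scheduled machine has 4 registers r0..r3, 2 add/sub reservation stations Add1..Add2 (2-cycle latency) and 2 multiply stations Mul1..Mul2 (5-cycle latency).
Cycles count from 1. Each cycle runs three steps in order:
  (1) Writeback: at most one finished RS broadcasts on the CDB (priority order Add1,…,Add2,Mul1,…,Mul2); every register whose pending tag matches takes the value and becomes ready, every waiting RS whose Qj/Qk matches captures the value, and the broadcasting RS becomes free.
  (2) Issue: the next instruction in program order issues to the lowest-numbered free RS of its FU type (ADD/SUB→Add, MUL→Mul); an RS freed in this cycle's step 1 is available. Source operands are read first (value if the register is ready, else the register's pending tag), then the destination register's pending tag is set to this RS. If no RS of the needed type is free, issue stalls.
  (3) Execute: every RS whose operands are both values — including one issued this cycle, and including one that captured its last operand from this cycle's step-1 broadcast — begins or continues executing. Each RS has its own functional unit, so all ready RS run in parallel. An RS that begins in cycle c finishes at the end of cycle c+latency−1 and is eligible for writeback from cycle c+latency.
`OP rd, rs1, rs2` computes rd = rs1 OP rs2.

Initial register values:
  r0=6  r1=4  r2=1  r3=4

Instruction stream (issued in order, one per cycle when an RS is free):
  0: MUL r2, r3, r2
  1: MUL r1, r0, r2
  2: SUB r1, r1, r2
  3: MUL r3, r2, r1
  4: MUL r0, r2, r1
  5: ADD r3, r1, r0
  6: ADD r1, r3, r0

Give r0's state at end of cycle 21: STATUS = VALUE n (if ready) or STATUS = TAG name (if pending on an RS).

STATUS = VALUE 80

  c1: issue MUL r2<-Mul1  regs: r0:6,r1:4,r2:Mul1,r3:4
  c2: issue MUL r1<-Mul2  regs: r0:6,r1:Mul2,r2:Mul1,r3:4
  c3: issue SUB r1<-Add1  regs: r0:6,r1:Add1,r2:Mul1,r3:4
  c4: stall  regs: r0:6,r1:Add1,r2:Mul1,r3:4
  c5: stall  regs: r0:6,r1:Add1,r2:Mul1,r3:4
  c6: CDB Mul1=4; issue MUL r3<-Mul1  regs: r0:6,r1:Add1,r2:4,r3:Mul1
  c7: stall  regs: r0:6,r1:Add1,r2:4,r3:Mul1
  c8: stall  regs: r0:6,r1:Add1,r2:4,r3:Mul1
  c9: stall  regs: r0:6,r1:Add1,r2:4,r3:Mul1
  c10: stall  regs: r0:6,r1:Add1,r2:4,r3:Mul1
  c11: CDB Mul2=24; issue MUL r0<-Mul2  regs: r0:Mul2,r1:Add1,r2:4,r3:Mul1
  c12: issue ADD r3<-Add2  regs: r0:Mul2,r1:Add1,r2:4,r3:Add2
  c13: CDB Add1=20; issue ADD r1<-Add1  regs: r0:Mul2,r1:Add1,r2:4,r3:Add2
  c14: -  regs: r0:Mul2,r1:Add1,r2:4,r3:Add2
  c15: -  regs: r0:Mul2,r1:Add1,r2:4,r3:Add2
  c16: -  regs: r0:Mul2,r1:Add1,r2:4,r3:Add2
  c17: -  regs: r0:Mul2,r1:Add1,r2:4,r3:Add2
  c18: CDB Mul1=80  regs: r0:Mul2,r1:Add1,r2:4,r3:Add2
  c19: CDB Mul2=80  regs: r0:80,r1:Add1,r2:4,r3:Add2
  c20: -  regs: r0:80,r1:Add1,r2:4,r3:Add2
  c21: CDB Add2=100  regs: r0:80,r1:Add1,r2:4,r3:100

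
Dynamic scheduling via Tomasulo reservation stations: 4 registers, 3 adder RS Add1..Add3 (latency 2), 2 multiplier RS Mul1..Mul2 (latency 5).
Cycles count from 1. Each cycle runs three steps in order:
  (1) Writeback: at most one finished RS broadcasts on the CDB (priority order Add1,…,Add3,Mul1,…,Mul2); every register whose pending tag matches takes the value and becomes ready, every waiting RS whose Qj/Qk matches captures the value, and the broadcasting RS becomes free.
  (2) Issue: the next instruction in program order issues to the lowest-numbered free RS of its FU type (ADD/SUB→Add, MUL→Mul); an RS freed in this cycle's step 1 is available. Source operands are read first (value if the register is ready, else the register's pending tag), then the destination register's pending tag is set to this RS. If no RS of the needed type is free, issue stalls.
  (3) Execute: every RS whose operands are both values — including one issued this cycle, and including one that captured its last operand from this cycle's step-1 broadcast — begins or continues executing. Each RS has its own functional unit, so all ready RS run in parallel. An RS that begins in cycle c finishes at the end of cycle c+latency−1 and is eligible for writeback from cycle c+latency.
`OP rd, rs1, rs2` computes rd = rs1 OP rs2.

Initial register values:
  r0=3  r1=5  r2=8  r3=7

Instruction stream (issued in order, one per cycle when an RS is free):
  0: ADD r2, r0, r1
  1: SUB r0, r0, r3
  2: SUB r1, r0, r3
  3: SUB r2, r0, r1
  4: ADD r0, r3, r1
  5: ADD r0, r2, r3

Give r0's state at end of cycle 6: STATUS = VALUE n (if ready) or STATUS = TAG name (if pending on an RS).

STATUS = TAG Add1

cycle 1: issue ADD r2<-Add1 // r0:3,r1:5,r2:Add1,r3:7
cycle 2: issue SUB r0<-Add2 // r0:Add2,r1:5,r2:Add1,r3:7
cycle 3: CDB Add1=8; issue SUB r1<-Add1 // r0:Add2,r1:Add1,r2:8,r3:7
cycle 4: CDB Add2=-4; issue SUB r2<-Add2 // r0:-4,r1:Add1,r2:Add2,r3:7
cycle 5: issue ADD r0<-Add3 // r0:Add3,r1:Add1,r2:Add2,r3:7
cycle 6: CDB Add1=-11; issue ADD r0<-Add1 // r0:Add1,r1:-11,r2:Add2,r3:7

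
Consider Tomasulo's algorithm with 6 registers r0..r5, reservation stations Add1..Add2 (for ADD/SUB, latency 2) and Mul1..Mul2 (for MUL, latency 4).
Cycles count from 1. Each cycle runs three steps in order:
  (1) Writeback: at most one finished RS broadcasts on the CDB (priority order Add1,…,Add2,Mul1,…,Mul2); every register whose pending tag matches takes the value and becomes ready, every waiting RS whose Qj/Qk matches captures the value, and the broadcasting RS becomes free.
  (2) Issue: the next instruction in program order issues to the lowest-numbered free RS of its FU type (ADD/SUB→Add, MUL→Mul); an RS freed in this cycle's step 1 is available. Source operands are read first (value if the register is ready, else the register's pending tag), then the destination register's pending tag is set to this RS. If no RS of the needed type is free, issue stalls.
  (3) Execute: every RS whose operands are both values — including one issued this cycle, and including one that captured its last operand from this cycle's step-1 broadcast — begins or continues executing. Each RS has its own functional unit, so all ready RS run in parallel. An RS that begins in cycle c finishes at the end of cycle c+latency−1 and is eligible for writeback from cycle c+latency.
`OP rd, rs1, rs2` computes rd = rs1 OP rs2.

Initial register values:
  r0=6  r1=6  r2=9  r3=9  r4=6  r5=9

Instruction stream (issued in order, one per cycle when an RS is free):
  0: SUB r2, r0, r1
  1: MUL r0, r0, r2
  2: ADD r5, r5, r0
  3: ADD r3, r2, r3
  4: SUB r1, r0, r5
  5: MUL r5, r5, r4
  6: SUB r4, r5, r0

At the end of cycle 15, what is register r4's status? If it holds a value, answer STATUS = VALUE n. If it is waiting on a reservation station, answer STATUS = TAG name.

STATUS = VALUE 54

cycle 1: issue SUB r2<-Add1 // r0:6,r1:6,r2:Add1,r3:9,r4:6,r5:9
cycle 2: issue MUL r0<-Mul1 // r0:Mul1,r1:6,r2:Add1,r3:9,r4:6,r5:9
cycle 3: CDB Add1=0; issue ADD r5<-Add1 // r0:Mul1,r1:6,r2:0,r3:9,r4:6,r5:Add1
cycle 4: issue ADD r3<-Add2 // r0:Mul1,r1:6,r2:0,r3:Add2,r4:6,r5:Add1
cycle 5: stall // r0:Mul1,r1:6,r2:0,r3:Add2,r4:6,r5:Add1
cycle 6: CDB Add2=9; issue SUB r1<-Add2 // r0:Mul1,r1:Add2,r2:0,r3:9,r4:6,r5:Add1
cycle 7: CDB Mul1=0; issue MUL r5<-Mul1 // r0:0,r1:Add2,r2:0,r3:9,r4:6,r5:Mul1
cycle 8: stall // r0:0,r1:Add2,r2:0,r3:9,r4:6,r5:Mul1
cycle 9: CDB Add1=9; issue SUB r4<-Add1 // r0:0,r1:Add2,r2:0,r3:9,r4:Add1,r5:Mul1
cycle 10: - // r0:0,r1:Add2,r2:0,r3:9,r4:Add1,r5:Mul1
cycle 11: CDB Add2=-9 // r0:0,r1:-9,r2:0,r3:9,r4:Add1,r5:Mul1
cycle 12: - // r0:0,r1:-9,r2:0,r3:9,r4:Add1,r5:Mul1
cycle 13: CDB Mul1=54 // r0:0,r1:-9,r2:0,r3:9,r4:Add1,r5:54
cycle 14: - // r0:0,r1:-9,r2:0,r3:9,r4:Add1,r5:54
cycle 15: CDB Add1=54 // r0:0,r1:-9,r2:0,r3:9,r4:54,r5:54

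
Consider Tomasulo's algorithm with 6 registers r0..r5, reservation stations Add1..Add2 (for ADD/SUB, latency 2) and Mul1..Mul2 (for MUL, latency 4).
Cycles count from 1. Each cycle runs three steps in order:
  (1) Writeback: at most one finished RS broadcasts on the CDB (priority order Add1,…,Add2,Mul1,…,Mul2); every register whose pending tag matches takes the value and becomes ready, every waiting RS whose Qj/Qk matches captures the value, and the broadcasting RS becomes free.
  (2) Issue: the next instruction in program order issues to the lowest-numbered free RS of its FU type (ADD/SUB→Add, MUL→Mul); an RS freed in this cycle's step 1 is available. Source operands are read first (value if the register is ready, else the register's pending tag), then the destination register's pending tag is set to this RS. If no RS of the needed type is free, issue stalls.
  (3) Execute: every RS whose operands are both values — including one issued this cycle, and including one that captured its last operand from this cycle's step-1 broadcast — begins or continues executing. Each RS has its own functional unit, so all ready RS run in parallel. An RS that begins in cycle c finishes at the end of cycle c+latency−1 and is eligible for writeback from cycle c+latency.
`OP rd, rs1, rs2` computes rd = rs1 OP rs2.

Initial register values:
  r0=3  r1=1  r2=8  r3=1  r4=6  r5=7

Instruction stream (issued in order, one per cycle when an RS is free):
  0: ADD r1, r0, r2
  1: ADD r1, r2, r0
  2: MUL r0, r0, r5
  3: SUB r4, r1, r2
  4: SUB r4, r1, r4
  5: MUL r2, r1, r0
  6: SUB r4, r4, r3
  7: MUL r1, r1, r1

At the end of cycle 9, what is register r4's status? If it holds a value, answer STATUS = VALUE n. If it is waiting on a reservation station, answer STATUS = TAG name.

STATUS = TAG Add1

c1: issue ADD r1<-Add1 | r0:3,r1:Add1,r2:8,r3:1,r4:6,r5:7
c2: issue ADD r1<-Add2 | r0:3,r1:Add2,r2:8,r3:1,r4:6,r5:7
c3: CDB Add1=11; issue MUL r0<-Mul1 | r0:Mul1,r1:Add2,r2:8,r3:1,r4:6,r5:7
c4: CDB Add2=11; issue SUB r4<-Add1 | r0:Mul1,r1:11,r2:8,r3:1,r4:Add1,r5:7
c5: issue SUB r4<-Add2 | r0:Mul1,r1:11,r2:8,r3:1,r4:Add2,r5:7
c6: CDB Add1=3; issue MUL r2<-Mul2 | r0:Mul1,r1:11,r2:Mul2,r3:1,r4:Add2,r5:7
c7: CDB Mul1=21; issue SUB r4<-Add1 | r0:21,r1:11,r2:Mul2,r3:1,r4:Add1,r5:7
c8: CDB Add2=8; issue MUL r1<-Mul1 | r0:21,r1:Mul1,r2:Mul2,r3:1,r4:Add1,r5:7
c9: - | r0:21,r1:Mul1,r2:Mul2,r3:1,r4:Add1,r5:7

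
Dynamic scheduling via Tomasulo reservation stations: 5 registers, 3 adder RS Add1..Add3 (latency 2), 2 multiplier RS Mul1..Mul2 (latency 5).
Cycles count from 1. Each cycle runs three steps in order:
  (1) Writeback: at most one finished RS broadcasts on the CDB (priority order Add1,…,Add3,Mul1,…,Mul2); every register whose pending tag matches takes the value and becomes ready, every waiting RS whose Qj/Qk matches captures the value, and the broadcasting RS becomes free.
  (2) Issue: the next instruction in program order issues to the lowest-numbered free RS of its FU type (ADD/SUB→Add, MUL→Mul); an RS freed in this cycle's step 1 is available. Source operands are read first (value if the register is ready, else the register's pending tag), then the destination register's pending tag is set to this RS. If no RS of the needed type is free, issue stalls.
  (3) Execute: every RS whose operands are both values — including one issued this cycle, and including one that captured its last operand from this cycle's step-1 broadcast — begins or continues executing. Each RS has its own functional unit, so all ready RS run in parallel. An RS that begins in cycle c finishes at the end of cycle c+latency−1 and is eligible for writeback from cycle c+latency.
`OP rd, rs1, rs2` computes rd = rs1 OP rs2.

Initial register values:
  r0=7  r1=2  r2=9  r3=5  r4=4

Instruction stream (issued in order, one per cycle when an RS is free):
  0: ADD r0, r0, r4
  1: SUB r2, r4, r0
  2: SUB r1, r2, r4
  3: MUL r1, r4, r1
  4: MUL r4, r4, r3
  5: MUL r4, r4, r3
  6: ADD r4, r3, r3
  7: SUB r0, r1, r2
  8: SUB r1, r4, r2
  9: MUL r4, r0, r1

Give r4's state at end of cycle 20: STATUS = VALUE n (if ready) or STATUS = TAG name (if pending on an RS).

STATUS = VALUE -629

cycle 1: issue ADD r0<-Add1 // r0:Add1,r1:2,r2:9,r3:5,r4:4
cycle 2: issue SUB r2<-Add2 // r0:Add1,r1:2,r2:Add2,r3:5,r4:4
cycle 3: CDB Add1=11; issue SUB r1<-Add1 // r0:11,r1:Add1,r2:Add2,r3:5,r4:4
cycle 4: issue MUL r1<-Mul1 // r0:11,r1:Mul1,r2:Add2,r3:5,r4:4
cycle 5: CDB Add2=-7; issue MUL r4<-Mul2 // r0:11,r1:Mul1,r2:-7,r3:5,r4:Mul2
cycle 6: stall // r0:11,r1:Mul1,r2:-7,r3:5,r4:Mul2
cycle 7: CDB Add1=-11; stall // r0:11,r1:Mul1,r2:-7,r3:5,r4:Mul2
cycle 8: stall // r0:11,r1:Mul1,r2:-7,r3:5,r4:Mul2
cycle 9: stall // r0:11,r1:Mul1,r2:-7,r3:5,r4:Mul2
cycle 10: CDB Mul2=20; issue MUL r4<-Mul2 // r0:11,r1:Mul1,r2:-7,r3:5,r4:Mul2
cycle 11: issue ADD r4<-Add1 // r0:11,r1:Mul1,r2:-7,r3:5,r4:Add1
cycle 12: CDB Mul1=-44; issue SUB r0<-Add2 // r0:Add2,r1:-44,r2:-7,r3:5,r4:Add1
cycle 13: CDB Add1=10; issue SUB r1<-Add1 // r0:Add2,r1:Add1,r2:-7,r3:5,r4:10
cycle 14: CDB Add2=-37; issue MUL r4<-Mul1 // r0:-37,r1:Add1,r2:-7,r3:5,r4:Mul1
cycle 15: CDB Add1=17 // r0:-37,r1:17,r2:-7,r3:5,r4:Mul1
cycle 16: CDB Mul2=100 // r0:-37,r1:17,r2:-7,r3:5,r4:Mul1
cycle 17: - // r0:-37,r1:17,r2:-7,r3:5,r4:Mul1
cycle 18: - // r0:-37,r1:17,r2:-7,r3:5,r4:Mul1
cycle 19: - // r0:-37,r1:17,r2:-7,r3:5,r4:Mul1
cycle 20: CDB Mul1=-629 // r0:-37,r1:17,r2:-7,r3:5,r4:-629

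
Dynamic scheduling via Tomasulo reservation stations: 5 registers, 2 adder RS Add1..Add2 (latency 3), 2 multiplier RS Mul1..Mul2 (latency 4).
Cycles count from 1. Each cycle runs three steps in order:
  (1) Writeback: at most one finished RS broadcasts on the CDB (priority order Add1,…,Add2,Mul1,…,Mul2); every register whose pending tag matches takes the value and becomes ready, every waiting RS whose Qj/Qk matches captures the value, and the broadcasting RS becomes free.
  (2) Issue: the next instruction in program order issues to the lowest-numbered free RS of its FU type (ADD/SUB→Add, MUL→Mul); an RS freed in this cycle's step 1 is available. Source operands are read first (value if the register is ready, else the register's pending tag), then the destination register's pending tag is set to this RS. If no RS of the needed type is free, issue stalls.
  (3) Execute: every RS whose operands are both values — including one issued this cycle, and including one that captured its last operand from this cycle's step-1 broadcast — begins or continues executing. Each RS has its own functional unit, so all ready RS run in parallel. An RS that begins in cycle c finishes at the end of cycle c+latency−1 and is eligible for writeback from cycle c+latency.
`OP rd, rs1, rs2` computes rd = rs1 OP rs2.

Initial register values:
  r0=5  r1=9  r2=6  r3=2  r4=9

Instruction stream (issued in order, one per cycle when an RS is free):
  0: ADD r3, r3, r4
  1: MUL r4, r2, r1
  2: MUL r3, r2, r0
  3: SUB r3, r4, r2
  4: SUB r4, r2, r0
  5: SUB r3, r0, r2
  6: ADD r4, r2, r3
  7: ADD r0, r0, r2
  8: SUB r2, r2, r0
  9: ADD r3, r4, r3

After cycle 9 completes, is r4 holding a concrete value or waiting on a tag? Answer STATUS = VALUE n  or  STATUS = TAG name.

STATUS = TAG Add1

  c1: issue ADD r3<-Add1  regs: r0:5,r1:9,r2:6,r3:Add1,r4:9
  c2: issue MUL r4<-Mul1  regs: r0:5,r1:9,r2:6,r3:Add1,r4:Mul1
  c3: issue MUL r3<-Mul2  regs: r0:5,r1:9,r2:6,r3:Mul2,r4:Mul1
  c4: CDB Add1=11; issue SUB r3<-Add1  regs: r0:5,r1:9,r2:6,r3:Add1,r4:Mul1
  c5: issue SUB r4<-Add2  regs: r0:5,r1:9,r2:6,r3:Add1,r4:Add2
  c6: CDB Mul1=54; stall  regs: r0:5,r1:9,r2:6,r3:Add1,r4:Add2
  c7: CDB Mul2=30; stall  regs: r0:5,r1:9,r2:6,r3:Add1,r4:Add2
  c8: CDB Add2=1; issue SUB r3<-Add2  regs: r0:5,r1:9,r2:6,r3:Add2,r4:1
  c9: CDB Add1=48; issue ADD r4<-Add1  regs: r0:5,r1:9,r2:6,r3:Add2,r4:Add1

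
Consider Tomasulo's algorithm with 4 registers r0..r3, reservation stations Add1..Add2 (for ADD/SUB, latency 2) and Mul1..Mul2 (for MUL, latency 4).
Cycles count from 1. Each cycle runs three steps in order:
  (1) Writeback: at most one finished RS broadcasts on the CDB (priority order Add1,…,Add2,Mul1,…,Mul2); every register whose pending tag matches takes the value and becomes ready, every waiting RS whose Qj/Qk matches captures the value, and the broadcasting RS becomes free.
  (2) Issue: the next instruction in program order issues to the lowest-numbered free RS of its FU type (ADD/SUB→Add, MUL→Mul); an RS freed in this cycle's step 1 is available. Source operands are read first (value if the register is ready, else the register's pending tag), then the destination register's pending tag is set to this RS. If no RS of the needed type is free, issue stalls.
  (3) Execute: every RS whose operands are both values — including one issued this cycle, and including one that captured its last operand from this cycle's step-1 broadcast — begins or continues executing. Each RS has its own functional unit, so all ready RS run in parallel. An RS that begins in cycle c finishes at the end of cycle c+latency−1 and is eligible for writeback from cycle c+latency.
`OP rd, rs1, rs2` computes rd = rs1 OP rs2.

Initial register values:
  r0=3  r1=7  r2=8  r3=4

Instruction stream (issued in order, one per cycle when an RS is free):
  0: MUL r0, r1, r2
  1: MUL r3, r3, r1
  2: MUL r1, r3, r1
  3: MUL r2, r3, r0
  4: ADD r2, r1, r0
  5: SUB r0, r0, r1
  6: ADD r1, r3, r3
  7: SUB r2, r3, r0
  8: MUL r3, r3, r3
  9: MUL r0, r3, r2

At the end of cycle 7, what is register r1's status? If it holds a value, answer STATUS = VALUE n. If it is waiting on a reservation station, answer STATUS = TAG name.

c1: issue MUL r0<-Mul1 | r0:Mul1,r1:7,r2:8,r3:4
c2: issue MUL r3<-Mul2 | r0:Mul1,r1:7,r2:8,r3:Mul2
c3: stall | r0:Mul1,r1:7,r2:8,r3:Mul2
c4: stall | r0:Mul1,r1:7,r2:8,r3:Mul2
c5: CDB Mul1=56; issue MUL r1<-Mul1 | r0:56,r1:Mul1,r2:8,r3:Mul2
c6: CDB Mul2=28; issue MUL r2<-Mul2 | r0:56,r1:Mul1,r2:Mul2,r3:28
c7: issue ADD r2<-Add1 | r0:56,r1:Mul1,r2:Add1,r3:28

STATUS = TAG Mul1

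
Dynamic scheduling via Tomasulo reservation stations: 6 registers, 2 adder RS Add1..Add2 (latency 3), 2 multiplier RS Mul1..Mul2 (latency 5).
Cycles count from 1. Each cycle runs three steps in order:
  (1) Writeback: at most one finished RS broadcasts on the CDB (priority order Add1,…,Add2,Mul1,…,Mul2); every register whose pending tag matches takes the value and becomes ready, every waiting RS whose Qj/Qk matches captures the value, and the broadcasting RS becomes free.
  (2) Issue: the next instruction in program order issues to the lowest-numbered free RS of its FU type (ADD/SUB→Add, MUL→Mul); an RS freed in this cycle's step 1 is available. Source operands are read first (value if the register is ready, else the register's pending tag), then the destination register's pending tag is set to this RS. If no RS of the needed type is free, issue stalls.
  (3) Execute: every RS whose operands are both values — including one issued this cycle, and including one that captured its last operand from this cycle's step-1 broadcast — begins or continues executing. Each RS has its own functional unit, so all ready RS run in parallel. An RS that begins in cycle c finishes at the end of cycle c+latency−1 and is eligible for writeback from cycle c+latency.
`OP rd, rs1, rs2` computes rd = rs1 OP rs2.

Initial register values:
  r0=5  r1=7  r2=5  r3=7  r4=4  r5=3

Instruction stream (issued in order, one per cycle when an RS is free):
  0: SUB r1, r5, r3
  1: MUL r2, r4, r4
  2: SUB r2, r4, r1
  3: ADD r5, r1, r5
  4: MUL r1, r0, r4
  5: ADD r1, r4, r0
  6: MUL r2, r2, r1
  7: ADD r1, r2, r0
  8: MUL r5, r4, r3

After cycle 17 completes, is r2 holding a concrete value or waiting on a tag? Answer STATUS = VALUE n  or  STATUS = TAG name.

  c1: issue SUB r1<-Add1  regs: r0:5,r1:Add1,r2:5,r3:7,r4:4,r5:3
  c2: issue MUL r2<-Mul1  regs: r0:5,r1:Add1,r2:Mul1,r3:7,r4:4,r5:3
  c3: issue SUB r2<-Add2  regs: r0:5,r1:Add1,r2:Add2,r3:7,r4:4,r5:3
  c4: CDB Add1=-4; issue ADD r5<-Add1  regs: r0:5,r1:-4,r2:Add2,r3:7,r4:4,r5:Add1
  c5: issue MUL r1<-Mul2  regs: r0:5,r1:Mul2,r2:Add2,r3:7,r4:4,r5:Add1
  c6: stall  regs: r0:5,r1:Mul2,r2:Add2,r3:7,r4:4,r5:Add1
  c7: CDB Add1=-1; issue ADD r1<-Add1  regs: r0:5,r1:Add1,r2:Add2,r3:7,r4:4,r5:-1
  c8: CDB Add2=8; stall  regs: r0:5,r1:Add1,r2:8,r3:7,r4:4,r5:-1
  c9: CDB Mul1=16; issue MUL r2<-Mul1  regs: r0:5,r1:Add1,r2:Mul1,r3:7,r4:4,r5:-1
  c10: CDB Add1=9; issue ADD r1<-Add1  regs: r0:5,r1:Add1,r2:Mul1,r3:7,r4:4,r5:-1
  c11: CDB Mul2=20; issue MUL r5<-Mul2  regs: r0:5,r1:Add1,r2:Mul1,r3:7,r4:4,r5:Mul2
  c12: -  regs: r0:5,r1:Add1,r2:Mul1,r3:7,r4:4,r5:Mul2
  c13: -  regs: r0:5,r1:Add1,r2:Mul1,r3:7,r4:4,r5:Mul2
  c14: -  regs: r0:5,r1:Add1,r2:Mul1,r3:7,r4:4,r5:Mul2
  c15: CDB Mul1=72  regs: r0:5,r1:Add1,r2:72,r3:7,r4:4,r5:Mul2
  c16: CDB Mul2=28  regs: r0:5,r1:Add1,r2:72,r3:7,r4:4,r5:28
  c17: -  regs: r0:5,r1:Add1,r2:72,r3:7,r4:4,r5:28

STATUS = VALUE 72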